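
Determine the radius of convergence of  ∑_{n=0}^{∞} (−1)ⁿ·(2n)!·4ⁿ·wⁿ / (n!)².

Apply the ratio test: |a_{n+1}| / |a_n| = (2n+1)·(2n+2)/(n+1)² · 4, which tends to 16 as n → ∞.
Hence the series converges for |w| < 1/(16) = 1/16, so the radius of convergence is 1/16.

R = 1/16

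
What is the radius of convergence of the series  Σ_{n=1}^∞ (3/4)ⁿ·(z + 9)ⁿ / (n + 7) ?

R = 4/3

By the ratio test, |a_{n+1}/a_n| = [(n + 7)/((n+1) + 7)] · 3/4 → 3/4.
Thus R = 1/(3/4) = 4/3.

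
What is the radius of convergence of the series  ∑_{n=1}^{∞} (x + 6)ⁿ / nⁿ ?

Root test: |a_n|^(1/n) = 1/n → 0.
Since the n-th root of |a_n| tends to 0, the series converges for all real x; R = ∞.

R = ∞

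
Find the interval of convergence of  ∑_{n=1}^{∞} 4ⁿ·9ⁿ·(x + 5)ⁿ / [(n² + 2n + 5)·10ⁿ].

Ratio test: |a_{n+1}/a_n| = [(n² + 2n + 5)/((n+1)² + 2(n+1) + 5)] · 4·9/10 → 18/5 as n → ∞.
Convergence for |x + 5| · 18/5 < 1, i.e. |x + 5| < 5/18. So R = 5/18.
Endpoint x = -85/18: absolute convergence follows by limit comparison with Σ 1/n².
Check x = -95/18: the series is dominated by a constant times Σ 1/n², which converges (p = 2 > 1).

[-95/18, -85/18]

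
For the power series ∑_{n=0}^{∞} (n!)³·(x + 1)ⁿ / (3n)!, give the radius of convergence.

R = 27

The ratio of consecutive coefficients is (n+1)³/[(3n+1)·(3n+2)·(3n+3)] → 1/27.
Hence the series converges for |x + 1| < 1/(1/27) = 27, so the radius of convergence is 27.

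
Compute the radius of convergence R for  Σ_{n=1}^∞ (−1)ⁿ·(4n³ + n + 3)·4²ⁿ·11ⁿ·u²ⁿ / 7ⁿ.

The ratio of consecutive coefficients is [(4(n+1)³ + (n+1) + 3)/(4n³ + n + 3)] · 16·11/7 → 176/7.
Since the exponent of u increases by 2 each term, convergence requires |u|² < 7/176, hence R = √77/44.

R = √77/44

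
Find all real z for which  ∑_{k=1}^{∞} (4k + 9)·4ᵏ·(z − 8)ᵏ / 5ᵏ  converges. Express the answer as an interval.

By the ratio test, |a_{k+1}/a_k| = [(4(k+1) + 9)/(4k + 9)] · 4/5 → 4/5.
Convergence for |z − 8| · 4/5 < 1, i.e. |z − 8| < 5/4. So R = 5/4.
Endpoint z = 37/4: the terms have absolute value of order k, which does not tend to 0, so the series diverges by the divergence test.
Endpoint z = 27/4: the terms do not tend to 0, so the series diverges.

(27/4, 37/4)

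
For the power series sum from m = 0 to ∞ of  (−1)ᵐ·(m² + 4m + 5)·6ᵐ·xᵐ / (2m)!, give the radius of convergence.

By the ratio test, |a_{m+1}/a_m| = ((m+1)² + 4(m+1) + 5)/(m² + 4m + 5) · 6 · 1/[(2m+1)·(2m+2)] → 0.
The limit is 0, so the series converges for all x; R = ∞.

R = ∞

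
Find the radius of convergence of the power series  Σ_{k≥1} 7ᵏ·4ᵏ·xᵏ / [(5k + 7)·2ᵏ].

The ratio of consecutive coefficients is [(5k + 7)/(5(k+1) + 7)] · 7·4/2 → 14.
Hence the series converges for |x| < 1/(14) = 1/14, so the radius of convergence is 1/14.

R = 1/14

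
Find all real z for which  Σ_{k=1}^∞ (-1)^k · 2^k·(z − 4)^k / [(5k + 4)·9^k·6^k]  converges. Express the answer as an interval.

Ratio test: |a_{k+1}/a_k| = [(5k + 4)/(5(k+1) + 4)] · 2/(9·6) → 1/27 as k → ∞.
Thus R = 1/(1/27) = 27.
When z = 31, convergence follows from the alternating series test (terms decrease monotonically to 0).
At z = -23: the terms are asymptotic to a nonzero constant times 1/k, so the series diverges by limit comparison with Σ 1/k.

(-23, 31]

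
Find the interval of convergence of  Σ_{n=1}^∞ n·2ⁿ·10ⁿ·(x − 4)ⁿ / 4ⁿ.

(19/5, 21/5)

Ratio test: |a_{n+1}/a_n| = [(n+1)/n] · 2·10/4 → 5 as n → ∞.
Hence the series converges for |x − 4| < 1/(5) = 1/5, so the radius of convergence is 1/5.
When x = 21/5, the terms have absolute value of order n, which does not tend to 0, so the series diverges by the divergence test.
Check x = 19/5: the n-th term does not approach 0; divergence by the term test.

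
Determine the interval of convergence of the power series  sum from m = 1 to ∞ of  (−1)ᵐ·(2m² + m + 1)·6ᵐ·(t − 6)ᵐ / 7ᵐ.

(29/6, 43/6)

By the ratio test, |a_{m+1}/a_m| = [(2(m+1)² + (m+1) + 1)/(2m² + m + 1)] · 6/7 → 6/7.
Thus R = 1/(6/7) = 7/6.
When t = 43/6, the m-th term does not approach 0; divergence by the term test.
Check t = 29/6: the terms do not tend to 0, so the series diverges.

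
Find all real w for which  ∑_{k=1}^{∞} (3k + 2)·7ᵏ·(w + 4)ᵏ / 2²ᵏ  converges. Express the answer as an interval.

The ratio of consecutive coefficients is [(3(k+1) + 2)/(3k + 2)] · 7/4 → 7/4.
The series converges when 7/4 · |w + 4| < 1, giving R = 4/7.
At w = -24/7: the k-th term does not approach 0; divergence by the term test.
Check w = -32/7: the terms have absolute value of order k, which does not tend to 0, so the series diverges by the divergence test.

(-32/7, -24/7)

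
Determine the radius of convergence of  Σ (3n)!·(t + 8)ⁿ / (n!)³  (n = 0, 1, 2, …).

R = 1/27

Ratio test: |a_{n+1}/a_n| = (3n+1)·(3n+2)·(3n+3)/(n+1)³ → 27 as n → ∞.
Thus R = 1/(27) = 1/27.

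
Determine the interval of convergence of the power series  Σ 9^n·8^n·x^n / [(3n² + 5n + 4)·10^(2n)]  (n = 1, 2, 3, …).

[-25/18, 25/18]

By the ratio test, |a_{n+1}/a_n| = [(3n² + 5n + 4)/(3(n+1)² + 5(n+1) + 4)] · 9·8/100 → 18/25.
Convergence for |x| · 18/25 < 1, i.e. |x| < 25/18. So R = 25/18.
Check x = 25/18: the series is dominated by a constant times Σ 1/n², which converges (p = 2 > 1).
Check x = -25/18: the series is dominated by a constant times Σ 1/n², which converges (p = 2 > 1).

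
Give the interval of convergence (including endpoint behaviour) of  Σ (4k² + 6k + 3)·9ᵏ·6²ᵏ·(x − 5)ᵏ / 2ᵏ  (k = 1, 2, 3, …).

The ratio of consecutive coefficients is [(4(k+1)² + 6(k+1) + 3)/(4k² + 6k + 3)] · 9·36/2 → 162.
Thus R = 1/(162) = 1/162.
Endpoint x = 811/162: the k-th term does not approach 0; divergence by the term test.
At x = 809/162: the k-th term does not approach 0; divergence by the term test.

(809/162, 811/162)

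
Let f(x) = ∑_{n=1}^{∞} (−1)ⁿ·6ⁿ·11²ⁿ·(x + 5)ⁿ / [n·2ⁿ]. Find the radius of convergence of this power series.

The ratio of consecutive coefficients is [n/(n+1)] · 6·121/2 → 363.
Convergence for |x + 5| · 363 < 1, i.e. |x + 5| < 1/363. So R = 1/363.

R = 1/363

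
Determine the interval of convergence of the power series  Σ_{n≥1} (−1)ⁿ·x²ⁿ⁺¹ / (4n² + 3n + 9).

[-1, 1]

Apply the ratio test: |a_{n+1}| / |a_n| = (4n² + 3n + 9)/(4(n+1)² + 3(n+1) + 9), which tends to 1 as n → ∞.
Successive powers of x differ by 2, so the series converges when |x|² · 1 < 1, i.e. |x| < √(1) = 1. So R = 1.
Check x = 1: the terms are on the order of 1/n², so the series converges absolutely by comparison with the p-series (p = 2 > 1).
At x = -1: absolute convergence follows by limit comparison with Σ 1/n².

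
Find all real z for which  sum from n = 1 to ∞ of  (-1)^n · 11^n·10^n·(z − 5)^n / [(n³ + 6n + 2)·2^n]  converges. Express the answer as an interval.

The ratio of consecutive coefficients is [(n³ + 6n + 2)/((n+1)³ + 6(n+1) + 2)] · 11·10/2 → 55.
Hence the series converges for |z − 5| < 1/(55) = 1/55, so the radius of convergence is 1/55.
At z = 276/55: the series is dominated by a constant times Σ 1/n³, which converges (p = 3 > 1).
Check z = 274/55: the series is dominated by a constant times Σ 1/n³, which converges (p = 3 > 1).

[274/55, 276/55]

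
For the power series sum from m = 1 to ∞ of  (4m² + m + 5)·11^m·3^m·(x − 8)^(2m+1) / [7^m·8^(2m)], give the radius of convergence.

Apply the ratio test: |a_{m+1}| / |a_m| = [(4(m+1)² + (m+1) + 5)/(4m² + m + 5)] · 11·3/(7·64), which tends to 33/448 as m → ∞.
Since the exponent of (x − 8) increases by 2 each term, convergence requires |x − 8|² < 448/33, hence R = 8√231/33.

R = 8√231/33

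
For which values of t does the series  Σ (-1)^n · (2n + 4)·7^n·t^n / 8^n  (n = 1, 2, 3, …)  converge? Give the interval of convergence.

(-8/7, 8/7)

The ratio of consecutive coefficients is [(2(n+1) + 4)/(2n + 4)] · 7/8 → 7/8.
The series converges when 7/8 · |t| < 1, giving R = 8/7.
When t = 8/7, the terms do not tend to 0, so the series diverges.
Check t = -8/7: the terms do not tend to 0, so the series diverges.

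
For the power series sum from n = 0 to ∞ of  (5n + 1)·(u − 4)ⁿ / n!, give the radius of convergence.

By the ratio test, |a_{n+1}/a_n| = (5(n+1) + 1)/(5n + 1) · 1/(n+1) → 0.
The limit is 0, so the series converges for all u; R = ∞.

R = ∞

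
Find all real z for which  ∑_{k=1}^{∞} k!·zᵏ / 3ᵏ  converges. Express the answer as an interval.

Ratio test: |a_{k+1}/a_k| = (k+1) · 1/3 → ∞ as k → ∞.
The terms grow without bound for any z ≠ 0, so R = 0 (convergence only at z = 0).

{0}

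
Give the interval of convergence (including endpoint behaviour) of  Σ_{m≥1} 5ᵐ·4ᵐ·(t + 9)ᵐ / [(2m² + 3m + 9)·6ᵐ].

[-93/10, -87/10]

Ratio test: |a_{m+1}/a_m| = [(2m² + 3m + 9)/(2(m+1)² + 3(m+1) + 9)] · 5·4/6 → 10/3 as m → ∞.
Convergence for |t + 9| · 10/3 < 1, i.e. |t + 9| < 3/10. So R = 3/10.
Check t = -87/10: the terms are on the order of 1/m², so the series converges absolutely by comparison with the p-series (p = 2 > 1).
Check t = -93/10: absolute convergence follows by limit comparison with Σ 1/m².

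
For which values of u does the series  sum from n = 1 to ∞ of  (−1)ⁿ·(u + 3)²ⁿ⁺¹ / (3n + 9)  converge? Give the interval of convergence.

Apply the ratio test: |a_{n+1}| / |a_n| = (3n + 9)/(3(n+1) + 9), which tends to 1 as n → ∞.
Writing y = (u + 3)², the series in y has radius 1, so |u + 3| < √(1) = 1 and R = 1.
When u = -2, convergence follows from the alternating series test (terms decrease monotonically to 0).
Check u = -4: the terms alternate in sign and decrease monotonically to 0 in absolute value (size ~ c/n), so the alternating series test gives convergence.

[-4, -2]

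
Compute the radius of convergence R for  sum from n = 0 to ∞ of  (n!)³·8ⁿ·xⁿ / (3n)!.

R = 27/8

Ratio test: |a_{n+1}/a_n| = (n+1)³/[(3n+1)·(3n+2)·(3n+3)] · 8 → 8/27 as n → ∞.
Hence the series converges for |x| < 1/(8/27) = 27/8, so the radius of convergence is 27/8.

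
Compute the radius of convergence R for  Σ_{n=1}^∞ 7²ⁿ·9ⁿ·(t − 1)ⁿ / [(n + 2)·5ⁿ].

R = 5/441

Ratio test: |a_{n+1}/a_n| = [(n + 2)/((n+1) + 2)] · 49·9/5 → 441/5 as n → ∞.
Convergence for |t − 1| · 441/5 < 1, i.e. |t − 1| < 5/441. So R = 5/441.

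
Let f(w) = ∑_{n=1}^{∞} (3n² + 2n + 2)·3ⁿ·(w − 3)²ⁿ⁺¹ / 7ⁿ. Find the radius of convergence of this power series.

R = √21/3

Apply the ratio test: |a_{n+1}| / |a_n| = [(3(n+1)² + 2(n+1) + 2)/(3n² + 2n + 2)] · 3/7, which tends to 3/7 as n → ∞.
Writing y = (w − 3)², the series in y has radius 7/3, so |w − 3| < √(7/3) and R = √21/3.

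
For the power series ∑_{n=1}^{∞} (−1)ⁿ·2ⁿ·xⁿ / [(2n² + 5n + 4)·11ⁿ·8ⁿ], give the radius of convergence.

R = 44

By the ratio test, |a_{n+1}/a_n| = [(2n² + 5n + 4)/(2(n+1)² + 5(n+1) + 4)] · 2/(11·8) → 1/44.
Hence the series converges for |x| < 1/(1/44) = 44, so the radius of convergence is 44.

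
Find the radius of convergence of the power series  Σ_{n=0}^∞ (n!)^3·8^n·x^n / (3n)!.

By the ratio test, |a_{n+1}/a_n| = (n+1)³/[(3n+1)·(3n+2)·(3n+3)] · 8 → 8/27.
Hence the series converges for |x| < 1/(8/27) = 27/8, so the radius of convergence is 27/8.

R = 27/8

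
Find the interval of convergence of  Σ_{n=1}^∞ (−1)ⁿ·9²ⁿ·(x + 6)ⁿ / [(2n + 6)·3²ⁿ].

Apply the ratio test: |a_{n+1}| / |a_n| = [(2n + 6)/(2(n+1) + 6)] · 81/9, which tends to 9 as n → ∞.
Convergence for |x + 6| · 9 < 1, i.e. |x + 6| < 1/9. So R = 1/9.
Endpoint x = -53/9: the terms alternate in sign and decrease monotonically to 0 in absolute value (size ~ c/n), so the alternating series test gives convergence.
Endpoint x = -55/9: the terms are asymptotic to a nonzero constant times 1/n, so the series diverges by limit comparison with Σ 1/n.

(-55/9, -53/9]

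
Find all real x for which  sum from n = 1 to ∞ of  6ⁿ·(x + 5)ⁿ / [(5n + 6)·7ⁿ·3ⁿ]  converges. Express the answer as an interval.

By the ratio test, |a_{n+1}/a_n| = [(5n + 6)/(5(n+1) + 6)] · 6/(7·3) → 2/7.
Convergence for |x + 5| · 2/7 < 1, i.e. |x + 5| < 7/2. So R = 7/2.
At x = -3/2: the terms are asymptotic to a nonzero constant times 1/n, so the series diverges by limit comparison with Σ 1/n.
Endpoint x = -17/2: convergence follows from the alternating series test (terms decrease monotonically to 0).

[-17/2, -3/2)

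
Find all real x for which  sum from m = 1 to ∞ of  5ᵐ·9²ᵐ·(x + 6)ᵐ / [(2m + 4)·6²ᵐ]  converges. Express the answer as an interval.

[-274/45, -266/45)

Ratio test: |a_{m+1}/a_m| = [(2m + 4)/(2(m+1) + 4)] · 5·81/36 → 45/4 as m → ∞.
Convergence for |x + 6| · 45/4 < 1, i.e. |x + 6| < 4/45. So R = 4/45.
At x = -266/45: the terms behave like c/m; limit comparison with the harmonic series gives divergence.
When x = -274/45, convergence follows from the alternating series test (terms decrease monotonically to 0).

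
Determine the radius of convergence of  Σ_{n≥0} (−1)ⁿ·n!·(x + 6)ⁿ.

R = 0

The ratio of consecutive coefficients is (n+1) → ∞.
The terms grow without bound for any (x + 6) ≠ 0, so R = 0 (convergence only at x = -6).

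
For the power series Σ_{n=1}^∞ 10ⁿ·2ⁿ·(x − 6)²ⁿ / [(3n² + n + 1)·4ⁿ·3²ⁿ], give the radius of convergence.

R = 3√5/5

The ratio of consecutive coefficients is [(3n² + n + 1)/(3(n+1)² + (n+1) + 1)] · 10·2/(4·9) → 5/9.
Successive powers of (x − 6) differ by 2, so the series converges when |x − 6|² · 5/9 < 1, i.e. |x − 6| < √(9/5). So R = 3√5/5.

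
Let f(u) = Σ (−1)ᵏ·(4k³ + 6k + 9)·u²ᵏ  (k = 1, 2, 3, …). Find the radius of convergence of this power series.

Ratio test: |a_{k+1}/a_k| = (4(k+1)³ + 6(k+1) + 9)/(4k³ + 6k + 9) → 1 as k → ∞.
Since the exponent of u increases by 2 each term, convergence requires |u|² < 1, hence R = 1.

R = 1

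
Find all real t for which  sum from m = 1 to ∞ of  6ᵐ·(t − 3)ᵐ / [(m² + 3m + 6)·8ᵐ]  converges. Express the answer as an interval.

Apply the ratio test: |a_{m+1}| / |a_m| = [(m² + 3m + 6)/((m+1)² + 3(m+1) + 6)] · 6/8, which tends to 3/4 as m → ∞.
The series converges when 3/4 · |t − 3| < 1, giving R = 4/3.
Endpoint t = 13/3: absolute convergence follows by limit comparison with Σ 1/m².
When t = 5/3, absolute convergence follows by limit comparison with Σ 1/m².

[5/3, 13/3]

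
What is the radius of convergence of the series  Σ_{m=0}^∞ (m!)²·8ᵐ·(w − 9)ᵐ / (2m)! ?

R = 1/2

By the ratio test, |a_{m+1}/a_m| = (m+1)²/[(2m+1)·(2m+2)] · 8 → 2.
The series converges when 2 · |w − 9| < 1, giving R = 1/2.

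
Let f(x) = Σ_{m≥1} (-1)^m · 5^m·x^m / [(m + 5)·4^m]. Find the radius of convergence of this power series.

R = 4/5

Apply the ratio test: |a_{m+1}| / |a_m| = [(m + 5)/((m+1) + 5)] · 5/4, which tends to 5/4 as m → ∞.
Thus R = 1/(5/4) = 4/5.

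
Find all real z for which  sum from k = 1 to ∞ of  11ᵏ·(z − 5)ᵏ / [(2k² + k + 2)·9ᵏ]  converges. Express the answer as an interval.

[46/11, 64/11]

Apply the ratio test: |a_{k+1}| / |a_k| = [(2k² + k + 2)/(2(k+1)² + (k+1) + 2)] · 11/9, which tends to 11/9 as k → ∞.
Thus R = 1/(11/9) = 9/11.
Endpoint z = 64/11: absolute convergence follows by limit comparison with Σ 1/k².
When z = 46/11, the terms are on the order of 1/k², so the series converges absolutely by comparison with the p-series (p = 2 > 1).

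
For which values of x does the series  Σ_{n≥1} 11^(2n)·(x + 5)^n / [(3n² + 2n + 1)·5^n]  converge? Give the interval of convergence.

Apply the ratio test: |a_{n+1}| / |a_n| = [(3n² + 2n + 1)/(3(n+1)² + 2(n+1) + 1)] · 121/5, which tends to 121/5 as n → ∞.
Convergence for |x + 5| · 121/5 < 1, i.e. |x + 5| < 5/121. So R = 5/121.
Endpoint x = -600/121: the terms are on the order of 1/n², so the series converges absolutely by comparison with the p-series (p = 2 > 1).
When x = -610/121, the series is dominated by a constant times Σ 1/n², which converges (p = 2 > 1).

[-610/121, -600/121]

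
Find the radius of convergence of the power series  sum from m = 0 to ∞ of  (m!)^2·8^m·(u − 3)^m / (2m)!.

R = 1/2

Apply the ratio test: |a_{m+1}| / |a_m| = (m+1)²/[(2m+1)·(2m+2)] · 8, which tends to 2 as m → ∞.
Convergence for |u − 3| · 2 < 1, i.e. |u − 3| < 1/2. So R = 1/2.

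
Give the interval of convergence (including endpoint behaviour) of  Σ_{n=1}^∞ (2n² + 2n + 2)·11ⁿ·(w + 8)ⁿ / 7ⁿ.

Apply the ratio test: |a_{n+1}| / |a_n| = [(2(n+1)² + 2(n+1) + 2)/(2n² + 2n + 2)] · 11/7, which tends to 11/7 as n → ∞.
Thus R = 1/(11/7) = 7/11.
When w = -81/11, the terms have absolute value of order n², which does not tend to 0, so the series diverges by the divergence test.
At w = -95/11: the terms do not tend to 0, so the series diverges.

(-95/11, -81/11)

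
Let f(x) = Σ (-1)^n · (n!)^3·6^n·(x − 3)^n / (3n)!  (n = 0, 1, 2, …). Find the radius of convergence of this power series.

Ratio test: |a_{n+1}/a_n| = (n+1)³/[(3n+1)·(3n+2)·(3n+3)] · 6 → 2/9 as n → ∞.
Thus R = 1/(2/9) = 9/2.

R = 9/2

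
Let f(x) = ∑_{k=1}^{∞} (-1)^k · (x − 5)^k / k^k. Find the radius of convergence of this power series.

R = ∞

By the Cauchy root test, |a_k|^(1/k) = 1/k → 0.
The limit is 0 for every x, so R = ∞.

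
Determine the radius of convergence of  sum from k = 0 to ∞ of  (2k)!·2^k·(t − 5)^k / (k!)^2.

R = 1/8

By the ratio test, |a_{k+1}/a_k| = (2k+1)·(2k+2)/(k+1)² · 2 → 8.
Hence the series converges for |t − 5| < 1/(8) = 1/8, so the radius of convergence is 1/8.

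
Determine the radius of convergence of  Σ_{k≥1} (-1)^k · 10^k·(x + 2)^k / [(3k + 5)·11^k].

R = 11/10

Apply the ratio test: |a_{k+1}| / |a_k| = [(3k + 5)/(3(k+1) + 5)] · 10/11, which tends to 10/11 as k → ∞.
Hence the series converges for |x + 2| < 1/(10/11) = 11/10, so the radius of convergence is 11/10.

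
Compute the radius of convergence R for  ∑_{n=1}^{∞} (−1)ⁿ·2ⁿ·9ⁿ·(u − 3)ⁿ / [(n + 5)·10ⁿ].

R = 5/9

Apply the ratio test: |a_{n+1}| / |a_n| = [(n + 5)/((n+1) + 5)] · 2·9/10, which tends to 9/5 as n → ∞.
Thus R = 1/(9/5) = 5/9.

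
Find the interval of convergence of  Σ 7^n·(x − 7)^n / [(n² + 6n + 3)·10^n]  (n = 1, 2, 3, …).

[39/7, 59/7]

By the ratio test, |a_{n+1}/a_n| = [(n² + 6n + 3)/((n+1)² + 6(n+1) + 3)] · 7/10 → 7/10.
Thus R = 1/(7/10) = 10/7.
When x = 59/7, the terms are on the order of 1/n², so the series converges absolutely by comparison with the p-series (p = 2 > 1).
Check x = 39/7: absolute convergence follows by limit comparison with Σ 1/n².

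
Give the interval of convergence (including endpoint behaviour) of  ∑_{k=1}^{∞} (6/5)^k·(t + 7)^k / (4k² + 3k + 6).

The ratio of consecutive coefficients is [(4k² + 3k + 6)/(4(k+1)² + 3(k+1) + 6)] · 6/5 → 6/5.
Convergence for |t + 7| · 6/5 < 1, i.e. |t + 7| < 5/6. So R = 5/6.
Endpoint t = -37/6: the terms are on the order of 1/k², so the series converges absolutely by comparison with the p-series (p = 2 > 1).
At t = -47/6: the terms are on the order of 1/k², so the series converges absolutely by comparison with the p-series (p = 2 > 1).

[-47/6, -37/6]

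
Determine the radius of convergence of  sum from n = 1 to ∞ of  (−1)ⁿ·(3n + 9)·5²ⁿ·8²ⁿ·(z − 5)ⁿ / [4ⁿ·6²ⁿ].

Apply the ratio test: |a_{n+1}| / |a_n| = [(3(n+1) + 9)/(3n + 9)] · 25·64/(4·36), which tends to 100/9 as n → ∞.
The series converges when 100/9 · |z − 5| < 1, giving R = 9/100.

R = 9/100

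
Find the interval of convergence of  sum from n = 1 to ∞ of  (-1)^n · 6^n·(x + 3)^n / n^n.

(−∞, ∞)

Applying the root test, |a_n|^(1/n) = 6/n → 0.
Since the n-th root of |a_n| tends to 0, the series converges for all real x; R = ∞.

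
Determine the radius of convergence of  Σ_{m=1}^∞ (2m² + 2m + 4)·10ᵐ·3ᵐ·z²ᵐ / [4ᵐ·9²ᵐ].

R = 3√30/5

The ratio of consecutive coefficients is [(2(m+1)² + 2(m+1) + 4)/(2m² + 2m + 4)] · 10·3/(4·81) → 5/54.
Writing y = z², the series in y has radius 54/5, so |z| < √(54/5) and R = 3√30/5.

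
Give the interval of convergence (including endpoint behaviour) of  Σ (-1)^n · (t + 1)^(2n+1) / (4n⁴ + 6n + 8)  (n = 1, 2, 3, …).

Ratio test: |a_{n+1}/a_n| = (4n⁴ + 6n + 8)/(4(n+1)⁴ + 6(n+1) + 8) → 1 as n → ∞.
Successive powers of (t + 1) differ by 2, so the series converges when |t + 1|² · 1 < 1, i.e. |t + 1| < √(1) = 1. So R = 1.
Endpoint t = 0: the terms are on the order of 1/n⁴, so the series converges absolutely by comparison with the p-series (p = 4 > 1).
At t = -2: absolute convergence follows by limit comparison with Σ 1/n⁴.

[-2, 0]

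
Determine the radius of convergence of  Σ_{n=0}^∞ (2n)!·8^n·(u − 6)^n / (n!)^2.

Ratio test: |a_{n+1}/a_n| = (2n+1)·(2n+2)/(n+1)² · 8 → 32 as n → ∞.
The series converges when 32 · |u − 6| < 1, giving R = 1/32.

R = 1/32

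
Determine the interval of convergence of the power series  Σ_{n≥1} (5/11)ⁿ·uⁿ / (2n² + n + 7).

[-11/5, 11/5]

Ratio test: |a_{n+1}/a_n| = [(2n² + n + 7)/(2(n+1)² + (n+1) + 7)] · 5/11 → 5/11 as n → ∞.
The series converges when 5/11 · |u| < 1, giving R = 11/5.
At u = 11/5: absolute convergence follows by limit comparison with Σ 1/n².
Endpoint u = -11/5: absolute convergence follows by limit comparison with Σ 1/n².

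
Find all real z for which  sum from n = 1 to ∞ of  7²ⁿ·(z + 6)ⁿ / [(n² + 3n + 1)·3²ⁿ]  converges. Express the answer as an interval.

[-303/49, -285/49]

Ratio test: |a_{n+1}/a_n| = [(n² + 3n + 1)/((n+1)² + 3(n+1) + 1)] · 49/9 → 49/9 as n → ∞.
Hence the series converges for |z + 6| < 1/(49/9) = 9/49, so the radius of convergence is 9/49.
When z = -285/49, the series is dominated by a constant times Σ 1/n², which converges (p = 2 > 1).
When z = -303/49, the terms are on the order of 1/n², so the series converges absolutely by comparison with the p-series (p = 2 > 1).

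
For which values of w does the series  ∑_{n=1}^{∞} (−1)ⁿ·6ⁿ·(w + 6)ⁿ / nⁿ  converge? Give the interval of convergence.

Applying the root test, |a_n|^(1/n) = 6/n → 0.
Since the n-th root of |a_n| tends to 0, the series converges for all real w; R = ∞.

(−∞, ∞)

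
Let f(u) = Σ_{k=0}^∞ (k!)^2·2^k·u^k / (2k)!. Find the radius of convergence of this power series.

R = 2

The ratio of consecutive coefficients is (k+1)²/[(2k+1)·(2k+2)] · 2 → 1/2.
Hence the series converges for |u| < 1/(1/2) = 2, so the radius of convergence is 2.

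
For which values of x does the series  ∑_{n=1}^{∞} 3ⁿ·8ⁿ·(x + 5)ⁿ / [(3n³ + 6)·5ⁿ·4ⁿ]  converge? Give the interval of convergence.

[-35/6, -25/6]

Apply the ratio test: |a_{n+1}| / |a_n| = [(3n³ + 6)/(3(n+1)³ + 6)] · 3·8/(5·4), which tends to 6/5 as n → ∞.
The series converges when 6/5 · |x + 5| < 1, giving R = 5/6.
Check x = -25/6: the series is dominated by a constant times Σ 1/n³, which converges (p = 3 > 1).
At x = -35/6: the series is dominated by a constant times Σ 1/n³, which converges (p = 3 > 1).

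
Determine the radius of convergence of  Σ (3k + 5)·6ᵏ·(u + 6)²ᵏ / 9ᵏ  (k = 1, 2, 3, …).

The ratio of consecutive coefficients is [(3(k+1) + 5)/(3k + 5)] · 6/9 → 2/3.
Writing y = (u + 6)², the series in y has radius 3/2, so |u + 6| < √(3/2) and R = √6/2.

R = √6/2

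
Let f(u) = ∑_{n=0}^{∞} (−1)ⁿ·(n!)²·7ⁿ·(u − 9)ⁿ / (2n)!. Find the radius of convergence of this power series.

The ratio of consecutive coefficients is (n+1)²/[(2n+1)·(2n+2)] · 7 → 7/4.
Thus R = 1/(7/4) = 4/7.

R = 4/7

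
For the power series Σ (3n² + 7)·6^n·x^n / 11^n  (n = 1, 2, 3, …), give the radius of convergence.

R = 11/6

The ratio of consecutive coefficients is [(3(n+1)² + 7)/(3n² + 7)] · 6/11 → 6/11.
Thus R = 1/(6/11) = 11/6.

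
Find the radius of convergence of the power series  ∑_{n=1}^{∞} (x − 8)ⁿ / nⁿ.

Root test: |a_n|^(1/n) = 1/n → 0.
The limit is 0 for every x, so R = ∞.

R = ∞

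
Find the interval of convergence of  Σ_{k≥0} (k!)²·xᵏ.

{0}

By the ratio test, |a_{k+1}/a_k| = (k+1)² → ∞.
The ratio grows without bound, so the series diverges whenever x ≠ 0; it converges only at x = 0. R = 0.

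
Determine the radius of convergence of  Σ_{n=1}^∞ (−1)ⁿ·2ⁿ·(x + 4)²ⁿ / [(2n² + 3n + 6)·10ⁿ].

Apply the ratio test: |a_{n+1}| / |a_n| = [(2n² + 3n + 6)/(2(n+1)² + 3(n+1) + 6)] · 2/10, which tends to 1/5 as n → ∞.
Since the exponent of (x + 4) increases by 2 each term, convergence requires |x + 4|² < 5, hence R = √5.

R = √5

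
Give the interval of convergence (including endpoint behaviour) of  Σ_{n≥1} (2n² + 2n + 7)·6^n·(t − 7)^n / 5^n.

Ratio test: |a_{n+1}/a_n| = [(2(n+1)² + 2(n+1) + 7)/(2n² + 2n + 7)] · 6/5 → 6/5 as n → ∞.
Convergence for |t − 7| · 6/5 < 1, i.e. |t − 7| < 5/6. So R = 5/6.
Endpoint t = 47/6: the terms have absolute value of order n², which does not tend to 0, so the series diverges by the divergence test.
Check t = 37/6: the terms do not tend to 0, so the series diverges.

(37/6, 47/6)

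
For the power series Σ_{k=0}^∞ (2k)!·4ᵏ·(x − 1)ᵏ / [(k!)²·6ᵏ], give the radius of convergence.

By the ratio test, |a_{k+1}/a_k| = (2k+1)·(2k+2)/(k+1)² · 4/6 → 8/3.
Hence the series converges for |x − 1| < 1/(8/3) = 3/8, so the radius of convergence is 3/8.

R = 3/8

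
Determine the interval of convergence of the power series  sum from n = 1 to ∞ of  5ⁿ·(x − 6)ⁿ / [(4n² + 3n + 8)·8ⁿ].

By the ratio test, |a_{n+1}/a_n| = [(4n² + 3n + 8)/(4(n+1)² + 3(n+1) + 8)] · 5/8 → 5/8.
Convergence for |x − 6| · 5/8 < 1, i.e. |x − 6| < 8/5. So R = 8/5.
Check x = 38/5: the terms are on the order of 1/n², so the series converges absolutely by comparison with the p-series (p = 2 > 1).
Check x = 22/5: the series is dominated by a constant times Σ 1/n², which converges (p = 2 > 1).

[22/5, 38/5]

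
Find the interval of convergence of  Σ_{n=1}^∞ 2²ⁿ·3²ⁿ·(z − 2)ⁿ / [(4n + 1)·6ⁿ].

By the ratio test, |a_{n+1}/a_n| = [(4n + 1)/(4(n+1) + 1)] · 4·9/6 → 6.
The series converges when 6 · |z − 2| < 1, giving R = 1/6.
Check z = 13/6: the terms are asymptotic to a nonzero constant times 1/n, so the series diverges by limit comparison with Σ 1/n.
At z = 11/6: an alternating series whose terms decrease to 0 in absolute value, so it converges by the Leibniz criterion.

[11/6, 13/6)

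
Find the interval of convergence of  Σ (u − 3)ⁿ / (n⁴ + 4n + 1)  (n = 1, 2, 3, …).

[2, 4]

By the ratio test, |a_{n+1}/a_n| = (n⁴ + 4n + 1)/((n+1)⁴ + 4(n+1) + 1) → 1.
Convergence for |u − 3| < 1, so R = 1.
When u = 4, the series is dominated by a constant times Σ 1/n⁴, which converges (p = 4 > 1).
Check u = 2: absolute convergence follows by limit comparison with Σ 1/n⁴.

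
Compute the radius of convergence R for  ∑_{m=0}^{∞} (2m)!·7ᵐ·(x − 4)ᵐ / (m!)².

By the ratio test, |a_{m+1}/a_m| = (2m+1)·(2m+2)/(m+1)² · 7 → 28.
Hence the series converges for |x − 4| < 1/(28) = 1/28, so the radius of convergence is 1/28.

R = 1/28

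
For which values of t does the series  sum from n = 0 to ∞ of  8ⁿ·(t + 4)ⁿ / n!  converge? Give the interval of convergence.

(−∞, ∞)

Ratio test: |a_{n+1}/a_n| = 8 · 1/(n+1) → 0 as n → ∞.
Since the limit is 0 < 1 for every t, the series converges on all of ℝ and R = ∞.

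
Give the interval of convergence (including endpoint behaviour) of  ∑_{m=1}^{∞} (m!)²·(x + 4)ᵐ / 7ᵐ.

Apply the ratio test: |a_{m+1}| / |a_m| = (m+1)² · 1/7, which tends to ∞ as m → ∞.
The terms grow without bound for any (x + 4) ≠ 0, so R = 0 (convergence only at x = -4).

{-4}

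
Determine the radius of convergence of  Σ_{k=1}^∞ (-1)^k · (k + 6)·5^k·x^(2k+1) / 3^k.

R = √15/5

Ratio test: |a_{k+1}/a_k| = [((k+1) + 6)/(k + 6)] · 5/3 → 5/3 as k → ∞.
Writing y = x², the series in y has radius 3/5, so |x| < √(3/5) and R = √15/5.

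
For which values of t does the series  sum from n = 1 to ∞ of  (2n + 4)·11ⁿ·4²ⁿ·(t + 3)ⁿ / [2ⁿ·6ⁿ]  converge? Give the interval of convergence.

Ratio test: |a_{n+1}/a_n| = [(2(n+1) + 4)/(2n + 4)] · 11·16/(2·6) → 44/3 as n → ∞.
Thus R = 1/(44/3) = 3/44.
Endpoint t = -129/44: the terms have absolute value of order n, which does not tend to 0, so the series diverges by the divergence test.
At t = -135/44: the terms do not tend to 0, so the series diverges.

(-135/44, -129/44)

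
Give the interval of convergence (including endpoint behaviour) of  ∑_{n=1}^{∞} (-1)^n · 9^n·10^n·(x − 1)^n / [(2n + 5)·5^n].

Ratio test: |a_{n+1}/a_n| = [(2n + 5)/(2(n+1) + 5)] · 9·10/5 → 18 as n → ∞.
Hence the series converges for |x − 1| < 1/(18) = 1/18, so the radius of convergence is 1/18.
At x = 19/18: the terms alternate in sign and decrease monotonically to 0 in absolute value (size ~ c/n), so the alternating series test gives convergence.
Check x = 17/18: comparison with the harmonic series Σ 1/n shows the series diverges.

(17/18, 19/18]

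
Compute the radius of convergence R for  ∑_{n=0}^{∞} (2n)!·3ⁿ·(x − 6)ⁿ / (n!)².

R = 1/12

The ratio of consecutive coefficients is (2n+1)·(2n+2)/(n+1)² · 3 → 12.
The series converges when 12 · |x − 6| < 1, giving R = 1/12.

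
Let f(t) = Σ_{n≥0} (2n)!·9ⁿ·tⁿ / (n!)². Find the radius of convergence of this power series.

R = 1/36

Apply the ratio test: |a_{n+1}| / |a_n| = (2n+1)·(2n+2)/(n+1)² · 9, which tends to 36 as n → ∞.
Hence the series converges for |t| < 1/(36) = 1/36, so the radius of convergence is 1/36.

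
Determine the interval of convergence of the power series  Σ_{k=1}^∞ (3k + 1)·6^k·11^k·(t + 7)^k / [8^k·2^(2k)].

Apply the ratio test: |a_{k+1}| / |a_k| = [(3(k+1) + 1)/(3k + 1)] · 6·11/(8·4), which tends to 33/16 as k → ∞.
The series converges when 33/16 · |t + 7| < 1, giving R = 16/33.
At t = -215/33: the terms do not tend to 0, so the series diverges.
Check t = -247/33: the terms have absolute value of order k, which does not tend to 0, so the series diverges by the divergence test.

(-247/33, -215/33)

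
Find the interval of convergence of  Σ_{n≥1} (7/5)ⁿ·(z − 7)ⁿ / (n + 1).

Ratio test: |a_{n+1}/a_n| = [(n + 1)/((n+1) + 1)] · 7/5 → 7/5 as n → ∞.
Hence the series converges for |z − 7| < 1/(7/5) = 5/7, so the radius of convergence is 5/7.
Check z = 54/7: comparison with the harmonic series Σ 1/n shows the series diverges.
Check z = 44/7: an alternating series whose terms decrease to 0 in absolute value, so it converges by the Leibniz criterion.

[44/7, 54/7)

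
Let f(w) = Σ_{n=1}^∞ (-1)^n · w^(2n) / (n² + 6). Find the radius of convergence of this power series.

R = 1

By the ratio test, |a_{n+1}/a_n| = (n² + 6)/((n+1)² + 6) → 1.
Writing y = w², the series in y has radius 1, so |w| < √(1) = 1 and R = 1.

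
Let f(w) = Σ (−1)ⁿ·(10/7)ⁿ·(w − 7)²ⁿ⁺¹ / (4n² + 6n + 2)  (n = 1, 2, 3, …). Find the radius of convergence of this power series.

R = √70/10

Apply the ratio test: |a_{n+1}| / |a_n| = [(4n² + 6n + 2)/(4(n+1)² + 6(n+1) + 2)] · 10/7, which tends to 10/7 as n → ∞.
Since the exponent of (w − 7) increases by 2 each term, convergence requires |w − 7|² < 7/10, hence R = √70/10.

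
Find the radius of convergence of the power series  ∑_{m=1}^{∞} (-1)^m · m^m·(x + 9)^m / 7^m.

Applying the root test, |a_m|^(1/m) = m/7 → ∞.
The root grows without bound, so R = 0 (convergence only at x = -9).

R = 0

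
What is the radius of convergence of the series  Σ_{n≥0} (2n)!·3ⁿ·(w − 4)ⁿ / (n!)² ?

Apply the ratio test: |a_{n+1}| / |a_n| = (2n+1)·(2n+2)/(n+1)² · 3, which tends to 12 as n → ∞.
Hence the series converges for |w − 4| < 1/(12) = 1/12, so the radius of convergence is 1/12.

R = 1/12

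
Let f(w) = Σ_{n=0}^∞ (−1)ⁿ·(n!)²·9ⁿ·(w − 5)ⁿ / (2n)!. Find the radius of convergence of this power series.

Apply the ratio test: |a_{n+1}| / |a_n| = (n+1)²/[(2n+1)·(2n+2)] · 9, which tends to 9/4 as n → ∞.
The series converges when 9/4 · |w − 5| < 1, giving R = 4/9.

R = 4/9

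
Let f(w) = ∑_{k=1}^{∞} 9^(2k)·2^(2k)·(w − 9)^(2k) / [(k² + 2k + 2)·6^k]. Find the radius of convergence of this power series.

R = √6/18

The ratio of consecutive coefficients is [(k² + 2k + 2)/((k+1)² + 2(k+1) + 2)] · 81·4/6 → 54.
Writing y = (w − 9)², the series in y has radius 1/54, so |w − 9| < √(1/54) and R = √6/18.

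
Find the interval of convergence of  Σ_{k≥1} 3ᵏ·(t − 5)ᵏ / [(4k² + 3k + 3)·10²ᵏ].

Ratio test: |a_{k+1}/a_k| = [(4k² + 3k + 3)/(4(k+1)² + 3(k+1) + 3)] · 3/100 → 3/100 as k → ∞.
Hence the series converges for |t − 5| < 1/(3/100) = 100/3, so the radius of convergence is 100/3.
At t = 115/3: the terms are on the order of 1/k², so the series converges absolutely by comparison with the p-series (p = 2 > 1).
When t = -85/3, the terms are on the order of 1/k², so the series converges absolutely by comparison with the p-series (p = 2 > 1).

[-85/3, 115/3]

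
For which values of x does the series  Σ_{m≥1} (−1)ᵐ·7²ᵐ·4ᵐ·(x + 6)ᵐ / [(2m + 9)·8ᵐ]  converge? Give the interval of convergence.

(-296/49, -292/49]

The ratio of consecutive coefficients is [(2m + 9)/(2(m+1) + 9)] · 49·4/8 → 49/2.
Hence the series converges for |x + 6| < 1/(49/2) = 2/49, so the radius of convergence is 2/49.
When x = -292/49, an alternating series whose terms decrease to 0 in absolute value, so it converges by the Leibniz criterion.
Check x = -296/49: comparison with the harmonic series Σ 1/m shows the series diverges.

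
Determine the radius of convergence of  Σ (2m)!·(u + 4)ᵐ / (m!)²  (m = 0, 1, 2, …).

R = 1/4

Apply the ratio test: |a_{m+1}| / |a_m| = (2m+1)·(2m+2)/(m+1)², which tends to 4 as m → ∞.
The series converges when 4 · |u + 4| < 1, giving R = 1/4.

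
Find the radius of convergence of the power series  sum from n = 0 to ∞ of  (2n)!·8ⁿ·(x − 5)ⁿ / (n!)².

R = 1/32

By the ratio test, |a_{n+1}/a_n| = (2n+1)·(2n+2)/(n+1)² · 8 → 32.
Convergence for |x − 5| · 32 < 1, i.e. |x − 5| < 1/32. So R = 1/32.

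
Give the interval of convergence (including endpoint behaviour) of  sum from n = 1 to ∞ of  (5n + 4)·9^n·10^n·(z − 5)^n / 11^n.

The ratio of consecutive coefficients is [(5(n+1) + 4)/(5n + 4)] · 9·10/11 → 90/11.
The series converges when 90/11 · |z − 5| < 1, giving R = 11/90.
When z = 461/90, the terms do not tend to 0, so the series diverges.
When z = 439/90, the n-th term does not approach 0; divergence by the term test.

(439/90, 461/90)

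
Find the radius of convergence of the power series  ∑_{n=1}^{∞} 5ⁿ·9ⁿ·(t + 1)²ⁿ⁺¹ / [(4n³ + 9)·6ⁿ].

Ratio test: |a_{n+1}/a_n| = [(4n³ + 9)/(4(n+1)³ + 9)] · 5·9/6 → 15/2 as n → ∞.
Writing y = (t + 1)², the series in y has radius 2/15, so |t + 1| < √(2/15) and R = √30/15.

R = √30/15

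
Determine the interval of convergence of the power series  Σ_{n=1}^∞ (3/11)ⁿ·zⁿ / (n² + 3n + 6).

[-11/3, 11/3]

Ratio test: |a_{n+1}/a_n| = [(n² + 3n + 6)/((n+1)² + 3(n+1) + 6)] · 3/11 → 3/11 as n → ∞.
The series converges when 3/11 · |z| < 1, giving R = 11/3.
Endpoint z = 11/3: the terms are on the order of 1/n², so the series converges absolutely by comparison with the p-series (p = 2 > 1).
When z = -11/3, absolute convergence follows by limit comparison with Σ 1/n².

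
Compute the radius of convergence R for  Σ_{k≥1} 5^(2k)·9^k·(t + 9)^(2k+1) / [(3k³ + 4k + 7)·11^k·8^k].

The ratio of consecutive coefficients is [(3k³ + 4k + 7)/(3(k+1)³ + 4(k+1) + 7)] · 25·9/(11·8) → 225/88.
Since the exponent of (t + 9) increases by 2 each term, convergence requires |t + 9|² < 88/225, hence R = 2√22/15.

R = 2√22/15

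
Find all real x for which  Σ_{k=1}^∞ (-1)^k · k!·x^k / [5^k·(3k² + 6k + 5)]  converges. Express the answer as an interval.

{0}

The ratio of consecutive coefficients is (k+1) · 1/5 · (3k² + 6k + 5)/(3(k+1)² + 6(k+1) + 5) → ∞.
The terms grow without bound for any x ≠ 0, so R = 0 (convergence only at x = 0).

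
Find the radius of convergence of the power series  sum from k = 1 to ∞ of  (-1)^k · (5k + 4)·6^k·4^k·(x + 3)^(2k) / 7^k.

R = √42/12

The ratio of consecutive coefficients is [(5(k+1) + 4)/(5k + 4)] · 6·4/7 → 24/7.
Writing y = (x + 3)², the series in y has radius 7/24, so |x + 3| < √(7/24) and R = √42/12.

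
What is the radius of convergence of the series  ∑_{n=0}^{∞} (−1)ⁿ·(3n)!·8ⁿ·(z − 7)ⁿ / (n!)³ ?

R = 1/216

Apply the ratio test: |a_{n+1}| / |a_n| = (3n+1)·(3n+2)·(3n+3)/(n+1)³ · 8, which tends to 216 as n → ∞.
Hence the series converges for |z − 7| < 1/(216) = 1/216, so the radius of convergence is 1/216.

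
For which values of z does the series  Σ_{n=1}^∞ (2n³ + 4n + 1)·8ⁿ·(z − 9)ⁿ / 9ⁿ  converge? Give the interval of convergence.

Ratio test: |a_{n+1}/a_n| = [(2(n+1)³ + 4(n+1) + 1)/(2n³ + 4n + 1)] · 8/9 → 8/9 as n → ∞.
Thus R = 1/(8/9) = 9/8.
When z = 81/8, the terms have absolute value of order n³, which does not tend to 0, so the series diverges by the divergence test.
When z = 63/8, the terms have absolute value of order n³, which does not tend to 0, so the series diverges by the divergence test.

(63/8, 81/8)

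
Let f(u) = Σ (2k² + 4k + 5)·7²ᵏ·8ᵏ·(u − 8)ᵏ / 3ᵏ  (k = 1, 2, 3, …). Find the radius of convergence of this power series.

R = 3/392

Ratio test: |a_{k+1}/a_k| = [(2(k+1)² + 4(k+1) + 5)/(2k² + 4k + 5)] · 49·8/3 → 392/3 as k → ∞.
The series converges when 392/3 · |u − 8| < 1, giving R = 3/392.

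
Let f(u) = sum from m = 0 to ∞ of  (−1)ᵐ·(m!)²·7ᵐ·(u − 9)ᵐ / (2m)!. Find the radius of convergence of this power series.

The ratio of consecutive coefficients is (m+1)²/[(2m+1)·(2m+2)] · 7 → 7/4.
Thus R = 1/(7/4) = 4/7.

R = 4/7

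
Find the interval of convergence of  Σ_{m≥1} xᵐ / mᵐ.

By the Cauchy root test, |a_m|^(1/m) = 1/m → 0.
The limit is 0 for every x, so R = ∞.

(−∞, ∞)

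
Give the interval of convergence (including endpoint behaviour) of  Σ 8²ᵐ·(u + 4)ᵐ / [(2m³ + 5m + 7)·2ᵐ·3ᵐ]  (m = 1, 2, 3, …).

[-131/32, -125/32]

The ratio of consecutive coefficients is [(2m³ + 5m + 7)/(2(m+1)³ + 5(m+1) + 7)] · 64/(2·3) → 32/3.
The series converges when 32/3 · |u + 4| < 1, giving R = 3/32.
At u = -125/32: absolute convergence follows by limit comparison with Σ 1/m³.
When u = -131/32, the series is dominated by a constant times Σ 1/m³, which converges (p = 3 > 1).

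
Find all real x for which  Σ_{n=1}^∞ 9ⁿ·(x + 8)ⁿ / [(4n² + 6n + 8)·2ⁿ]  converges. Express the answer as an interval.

[-74/9, -70/9]

By the ratio test, |a_{n+1}/a_n| = [(4n² + 6n + 8)/(4(n+1)² + 6(n+1) + 8)] · 9/2 → 9/2.
Thus R = 1/(9/2) = 2/9.
When x = -70/9, the terms are on the order of 1/n², so the series converges absolutely by comparison with the p-series (p = 2 > 1).
Endpoint x = -74/9: the series is dominated by a constant times Σ 1/n², which converges (p = 2 > 1).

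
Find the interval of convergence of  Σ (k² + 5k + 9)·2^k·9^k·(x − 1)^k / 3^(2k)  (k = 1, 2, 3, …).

(1/2, 3/2)

Apply the ratio test: |a_{k+1}| / |a_k| = [((k+1)² + 5(k+1) + 9)/(k² + 5k + 9)] · 2·9/9, which tends to 2 as k → ∞.
Thus R = 1/(2) = 1/2.
Check x = 3/2: the k-th term does not approach 0; divergence by the term test.
Endpoint x = 1/2: the terms do not tend to 0, so the series diverges.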